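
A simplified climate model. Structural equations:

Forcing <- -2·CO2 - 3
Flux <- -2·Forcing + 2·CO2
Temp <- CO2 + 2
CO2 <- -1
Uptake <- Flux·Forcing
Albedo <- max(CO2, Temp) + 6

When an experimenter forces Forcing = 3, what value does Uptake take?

-24

Under do(Forcing=3), the mechanism Forcing <- -2·CO2 - 3 is discarded; Forcing is fixed at 3.
Flux = -2·Forcing + 2·CO2  [with Forcing=3, CO2=-1]  = -8
Uptake = Flux·Forcing  [with Flux=-8, Forcing=3]  = -24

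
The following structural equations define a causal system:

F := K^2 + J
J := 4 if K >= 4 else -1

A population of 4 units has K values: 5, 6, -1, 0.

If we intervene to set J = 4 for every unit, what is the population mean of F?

19.5

Every unit gets J=4 under the intervention. F values become 29, 40, 5, 4; E[F|do(J=4)] = 19.5.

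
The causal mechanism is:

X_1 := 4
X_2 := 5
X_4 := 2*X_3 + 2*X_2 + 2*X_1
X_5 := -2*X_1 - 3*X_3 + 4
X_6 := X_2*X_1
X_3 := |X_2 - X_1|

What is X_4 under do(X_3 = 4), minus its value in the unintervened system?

6

The intervention breaks the incoming arrows to X_3: X_3 := |X_2 - X_1| no longer applies, and X_3 = 4.
X_4 = 2*X_3 + 2*X_2 + 2*X_1  [with X_3=4, X_2=5, X_1=4]  = 26
Without intervention: X_3 = |X_2 - X_1|  [with X_2=5, X_1=4]  = 1; X_4 = 2*X_3 + 2*X_2 + 2*X_1  [with X_3=1, X_2=5, X_1=4]  = 20.
Change = 26 − 20 = 6.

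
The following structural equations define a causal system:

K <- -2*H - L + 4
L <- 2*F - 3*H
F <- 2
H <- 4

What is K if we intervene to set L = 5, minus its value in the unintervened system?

-13

The intervention breaks the incoming arrows to L: L <- 2*F - 3*H no longer applies, and L = 5.
K = -2*H - L + 4  [with H=4, L=5]  = -9
Without intervention: L = 2*F - 3*H  [with F=2, H=4]  = -8; K = -2*H - L + 4  [with H=4, L=-8]  = 4.
Change = -9 − 4 = -13.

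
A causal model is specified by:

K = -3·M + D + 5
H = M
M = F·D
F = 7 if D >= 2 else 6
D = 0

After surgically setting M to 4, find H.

do(M=4) replaces the equation M = F·D with the constant M = 4.
H = M  [with M=4]  = 4

4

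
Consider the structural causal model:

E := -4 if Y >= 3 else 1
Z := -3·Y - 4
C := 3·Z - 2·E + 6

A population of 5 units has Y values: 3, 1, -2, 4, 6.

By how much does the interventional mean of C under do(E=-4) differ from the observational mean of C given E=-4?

17.4

Every unit gets E=-4 under the intervention. C values become -25, -7, 20, -34, -52; E[C|do(E=-4)] = -19.6.
Observing E=-4 restricts to units where E's equation naturally yields -4: Y ∈ {3, 4, 6}. In that subpopulation C = -25, -34, -52, mean -37.
Difference = -19.6 − (-37) = 17.4.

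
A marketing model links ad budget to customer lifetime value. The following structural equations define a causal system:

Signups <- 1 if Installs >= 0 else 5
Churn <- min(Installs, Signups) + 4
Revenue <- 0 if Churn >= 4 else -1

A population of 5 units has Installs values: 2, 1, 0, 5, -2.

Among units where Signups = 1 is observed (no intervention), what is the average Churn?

Conditioning on Signups=1 selects the 4 unit(s) with Installs ∈ {2, 1, 0, 5}. Their Churn values: 5, 5, 4, 5. Mean = 4.75.

4.75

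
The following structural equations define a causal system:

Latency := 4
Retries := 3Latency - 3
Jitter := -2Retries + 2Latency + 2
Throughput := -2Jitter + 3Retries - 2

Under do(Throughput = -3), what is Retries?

9

The intervention breaks the incoming arrows to Throughput: Throughput := -2Jitter + 3Retries - 2 no longer applies, and Throughput = -3.
Since Retries is not a descendant of the intervened variable, it is unaffected.
Retries = 3Latency - 3  [with Latency=4]  = 9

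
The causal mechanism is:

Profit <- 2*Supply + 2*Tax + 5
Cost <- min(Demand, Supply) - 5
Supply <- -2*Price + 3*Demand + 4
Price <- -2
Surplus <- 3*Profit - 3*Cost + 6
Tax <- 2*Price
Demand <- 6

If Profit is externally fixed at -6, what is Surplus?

-15

Intervening sets Profit = -6 and removes its equation (Profit <- 2*Supply + 2*Tax + 5).
Supply = -2*Price + 3*Demand + 4  [with Price=-2, Demand=6]  = 26
Cost = min(Demand, Supply) - 5  [with Demand=6, Supply=26]  = 1
Surplus = 3*Profit - 3*Cost + 6  [with Profit=-6, Cost=1]  = -15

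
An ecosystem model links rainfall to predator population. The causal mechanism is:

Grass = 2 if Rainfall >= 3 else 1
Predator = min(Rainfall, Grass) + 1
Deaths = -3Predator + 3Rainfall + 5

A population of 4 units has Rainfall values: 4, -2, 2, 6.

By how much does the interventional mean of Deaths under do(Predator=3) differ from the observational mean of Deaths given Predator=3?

-7.5

The intervention sets Predator=3 in all 4 units regardless of Rainfall. Recomputing Deaths per unit gives 8, -10, 2, 14; average 3.5.
Observing Predator=3 restricts to units where Predator's equation naturally yields 3: Rainfall ∈ {4, 6}. In that subpopulation Deaths = 8, 14, mean 11.
Difference = 3.5 − 11 = -7.5.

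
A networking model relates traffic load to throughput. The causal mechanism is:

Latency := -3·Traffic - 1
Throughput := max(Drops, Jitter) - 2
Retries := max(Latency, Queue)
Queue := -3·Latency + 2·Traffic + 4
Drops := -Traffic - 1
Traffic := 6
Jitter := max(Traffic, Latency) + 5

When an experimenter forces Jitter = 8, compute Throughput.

6

Intervening sets Jitter = 8 and removes its equation (Jitter := max(Traffic, Latency) + 5).
Drops = -Traffic - 1  [with Traffic=6]  = -7
Throughput = max(Drops, Jitter) - 2  [with Drops=-7, Jitter=8]  = 6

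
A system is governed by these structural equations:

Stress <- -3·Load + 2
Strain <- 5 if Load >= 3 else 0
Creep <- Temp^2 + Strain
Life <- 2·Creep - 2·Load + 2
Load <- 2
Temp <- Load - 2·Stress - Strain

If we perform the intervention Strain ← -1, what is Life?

238

The intervention breaks the incoming arrows to Strain: Strain <- 5 if Load >= 3 else 0 no longer applies, and Strain = -1.
Stress = -3·Load + 2  [with Load=2]  = -4
Temp = Load - 2·Stress - Strain  [with Load=2, Stress=-4, Strain=-1]  = 11
Creep = Temp^2 + Strain  [with Temp=11, Strain=-1]  = 120
Life = 2·Creep - 2·Load + 2  [with Creep=120, Load=2]  = 238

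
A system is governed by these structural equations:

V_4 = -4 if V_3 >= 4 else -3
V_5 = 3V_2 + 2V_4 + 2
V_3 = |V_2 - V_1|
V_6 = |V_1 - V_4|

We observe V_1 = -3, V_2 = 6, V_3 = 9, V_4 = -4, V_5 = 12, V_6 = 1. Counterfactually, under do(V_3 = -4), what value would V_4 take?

The intervention breaks the incoming arrows to V_3: V_3 = |V_2 - V_1| no longer applies, and V_3 = -4.
V_4 = -4 if V_3 >= 4 else -3  [with V_3=-4]  = -3

-3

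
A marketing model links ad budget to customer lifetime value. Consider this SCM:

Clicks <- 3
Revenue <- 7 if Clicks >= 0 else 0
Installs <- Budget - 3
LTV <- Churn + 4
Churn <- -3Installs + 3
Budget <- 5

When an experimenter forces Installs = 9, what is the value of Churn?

-24

The intervention breaks the incoming arrows to Installs: Installs <- Budget - 3 no longer applies, and Installs = 9.
Churn = -3Installs + 3  [with Installs=9]  = -24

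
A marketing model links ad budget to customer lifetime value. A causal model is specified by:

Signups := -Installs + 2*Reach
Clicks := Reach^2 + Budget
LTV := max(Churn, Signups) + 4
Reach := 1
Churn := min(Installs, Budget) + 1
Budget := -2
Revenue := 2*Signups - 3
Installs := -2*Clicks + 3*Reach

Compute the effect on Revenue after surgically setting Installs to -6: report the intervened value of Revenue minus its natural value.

22

The intervention breaks the incoming arrows to Installs: Installs := -2*Clicks + 3*Reach no longer applies, and Installs = -6.
Signups = -Installs + 2*Reach  [with Installs=-6, Reach=1]  = 8
Revenue = 2*Signups - 3  [with Signups=8]  = 13
Without intervention: Clicks = Reach^2 + Budget  [with Reach=1, Budget=-2]  = -1; Installs = -2*Clicks + 3*Reach  [with Clicks=-1, Reach=1]  = 5; Signups = -Installs + 2*Reach  [with Installs=5, Reach=1]  = -3; Revenue = 2*Signups - 3  [with Signups=-3]  = -9.
Change = 13 − (-9) = 22.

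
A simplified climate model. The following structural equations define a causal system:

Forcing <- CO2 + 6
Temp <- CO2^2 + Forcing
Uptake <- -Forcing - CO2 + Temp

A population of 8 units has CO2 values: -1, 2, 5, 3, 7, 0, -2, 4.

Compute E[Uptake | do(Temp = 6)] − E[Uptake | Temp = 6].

-5.5

Under do(Temp=6), Temp's equation is replaced by Temp=6 for every unit. Per-unit Uptake: 2, -4, -10, -6, -14, 0, 4, -8. Mean = -4.5.
Conditioning on Temp=6 selects the 2 unit(s) with CO2 ∈ {-1, 0}. Their Uptake values: 2, 0. Mean = 1.
Difference = -4.5 − 1 = -5.5.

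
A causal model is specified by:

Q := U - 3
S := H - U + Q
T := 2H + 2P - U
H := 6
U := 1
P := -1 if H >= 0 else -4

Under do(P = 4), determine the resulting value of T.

The intervention breaks the incoming arrows to P: P := -1 if H >= 0 else -4 no longer applies, and P = 4.
T = 2H + 2P - U  [with H=6, P=4, U=1]  = 19

19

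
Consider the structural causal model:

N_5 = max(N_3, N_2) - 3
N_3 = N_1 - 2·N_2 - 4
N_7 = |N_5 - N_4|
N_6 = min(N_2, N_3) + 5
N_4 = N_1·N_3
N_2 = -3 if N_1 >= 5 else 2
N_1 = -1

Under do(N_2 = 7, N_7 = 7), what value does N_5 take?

Setting N_2 = 7, N_7 = 7 by intervention discards those variables' equations.
N_3 = N_1 - 2·N_2 - 4  [with N_1=-1, N_2=7]  = -19
N_5 = max(N_3, N_2) - 3  [with N_3=-19, N_2=7]  = 4

4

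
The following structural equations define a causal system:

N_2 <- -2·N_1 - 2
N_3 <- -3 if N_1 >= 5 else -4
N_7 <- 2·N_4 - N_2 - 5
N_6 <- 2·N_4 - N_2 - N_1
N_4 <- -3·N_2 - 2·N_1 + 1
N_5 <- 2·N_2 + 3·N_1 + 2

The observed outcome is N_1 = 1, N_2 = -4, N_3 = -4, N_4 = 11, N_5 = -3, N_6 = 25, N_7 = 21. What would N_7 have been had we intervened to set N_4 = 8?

15

The intervention breaks the incoming arrows to N_4: N_4 <- -3·N_2 - 2·N_1 + 1 no longer applies, and N_4 = 8.
N_2 = -2·N_1 - 2  [with N_1=1]  = -4
N_7 = 2·N_4 - N_2 - 5  [with N_4=8, N_2=-4]  = 15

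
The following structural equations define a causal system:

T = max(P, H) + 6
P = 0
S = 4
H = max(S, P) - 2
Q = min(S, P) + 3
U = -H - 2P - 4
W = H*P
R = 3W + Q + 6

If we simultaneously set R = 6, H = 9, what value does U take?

The joint intervention fixes R = 6, H = 9, removing each variable's own equation.
U = -H - 2P - 4  [with H=9, P=0]  = -13

-13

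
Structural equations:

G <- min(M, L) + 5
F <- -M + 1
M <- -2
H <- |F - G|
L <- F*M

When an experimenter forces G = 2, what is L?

Under do(G=2), the mechanism G <- min(M, L) + 5 is discarded; G is fixed at 2.
Since L is not a descendant of the intervened variable, it is unaffected.
F = -M + 1  [with M=-2]  = 3
L = F*M  [with F=3, M=-2]  = -6

-6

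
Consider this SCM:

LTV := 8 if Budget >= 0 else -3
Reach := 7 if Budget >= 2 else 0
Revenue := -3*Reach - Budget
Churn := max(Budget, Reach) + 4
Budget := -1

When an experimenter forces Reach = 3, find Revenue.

Under do(Reach=3), the mechanism Reach := 7 if Budget >= 2 else 0 is discarded; Reach is fixed at 3.
Revenue = -3*Reach - Budget  [with Reach=3, Budget=-1]  = -8

-8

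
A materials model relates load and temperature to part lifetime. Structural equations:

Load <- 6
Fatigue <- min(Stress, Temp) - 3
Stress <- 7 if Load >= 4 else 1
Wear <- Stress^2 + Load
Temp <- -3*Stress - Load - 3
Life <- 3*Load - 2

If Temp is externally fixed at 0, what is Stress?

Under do(Temp=0), the mechanism Temp <- -3*Stress - Load - 3 is discarded; Temp is fixed at 0.
Since Stress is not a descendant of the intervened variable, it is unaffected.
Stress = 7 if Load >= 4 else 1  [with Load=6]  = 7

7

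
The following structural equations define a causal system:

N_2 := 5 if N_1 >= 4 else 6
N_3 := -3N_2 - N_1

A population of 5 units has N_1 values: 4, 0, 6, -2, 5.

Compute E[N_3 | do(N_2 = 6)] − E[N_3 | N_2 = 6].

Every unit gets N_2=6 under the intervention. N_3 values become -22, -18, -24, -16, -23; E[N_3|do(N_2=6)] = -20.6.
Observing N_2=6 restricts to units where N_2's equation naturally yields 6: N_1 ∈ {0, -2}. In that subpopulation N_3 = -18, -16, mean -17.
Difference = -20.6 − (-17) = -3.6.

-3.6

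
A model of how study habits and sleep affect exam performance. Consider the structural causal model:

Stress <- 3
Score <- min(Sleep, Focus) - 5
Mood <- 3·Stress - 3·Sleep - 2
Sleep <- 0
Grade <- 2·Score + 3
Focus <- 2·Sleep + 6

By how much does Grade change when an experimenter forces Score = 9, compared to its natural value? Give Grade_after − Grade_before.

Under do(Score=9), the mechanism Score <- min(Sleep, Focus) - 5 is discarded; Score is fixed at 9.
Grade = 2·Score + 3  [with Score=9]  = 21
Without intervention: Focus = 2·Sleep + 6  [with Sleep=0]  = 6; Score = min(Sleep, Focus) - 5  [with Sleep=0, Focus=6]  = -5; Grade = 2·Score + 3  [with Score=-5]  = -7.
Change = 21 − (-7) = 28.

28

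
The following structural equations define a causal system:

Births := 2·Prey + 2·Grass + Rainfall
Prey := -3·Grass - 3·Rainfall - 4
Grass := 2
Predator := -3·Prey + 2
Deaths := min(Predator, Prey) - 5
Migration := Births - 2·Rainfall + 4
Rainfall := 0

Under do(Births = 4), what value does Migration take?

Under do(Births=4), the mechanism Births := 2·Prey + 2·Grass + Rainfall is discarded; Births is fixed at 4.
Migration = Births - 2·Rainfall + 4  [with Births=4, Rainfall=0]  = 8

8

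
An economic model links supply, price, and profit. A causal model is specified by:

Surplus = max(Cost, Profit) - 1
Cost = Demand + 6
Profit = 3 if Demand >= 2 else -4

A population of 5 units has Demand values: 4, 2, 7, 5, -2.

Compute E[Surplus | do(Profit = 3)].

8.2

Every unit gets Profit=3 under the intervention. Surplus values become 9, 7, 12, 10, 3; E[Surplus|do(Profit=3)] = 8.2.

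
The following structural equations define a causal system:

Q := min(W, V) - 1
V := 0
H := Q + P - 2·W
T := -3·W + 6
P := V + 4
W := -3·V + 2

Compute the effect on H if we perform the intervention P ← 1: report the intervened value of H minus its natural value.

-3

do(P=1) replaces the equation P := V + 4 with the constant P = 1.
W = -3·V + 2  [with V=0]  = 2
Q = min(W, V) - 1  [with W=2, V=0]  = -1
H = Q + P - 2·W  [with Q=-1, P=1, W=2]  = -4
Without intervention: P = V + 4  [with V=0]  = 4; W = -3·V + 2  [with V=0]  = 2; Q = min(W, V) - 1  [with W=2, V=0]  = -1; H = Q + P - 2·W  [with Q=-1, P=4, W=2]  = -1.
Change = -4 − (-1) = -3.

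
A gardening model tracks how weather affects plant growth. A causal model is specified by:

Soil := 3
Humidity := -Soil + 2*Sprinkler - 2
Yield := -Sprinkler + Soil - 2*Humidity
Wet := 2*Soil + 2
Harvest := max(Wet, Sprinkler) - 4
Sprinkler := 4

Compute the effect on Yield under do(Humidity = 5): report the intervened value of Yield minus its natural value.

-4

Intervening sets Humidity = 5 and removes its equation (Humidity := -Soil + 2*Sprinkler - 2).
Yield = -Sprinkler + Soil - 2*Humidity  [with Sprinkler=4, Soil=3, Humidity=5]  = -11
Without intervention: Humidity = -Soil + 2*Sprinkler - 2  [with Soil=3, Sprinkler=4]  = 3; Yield = -Sprinkler + Soil - 2*Humidity  [with Sprinkler=4, Soil=3, Humidity=3]  = -7.
Change = -11 − (-7) = -4.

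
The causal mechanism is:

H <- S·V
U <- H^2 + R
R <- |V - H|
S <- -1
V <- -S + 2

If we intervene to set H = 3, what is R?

0

The intervention breaks the incoming arrows to H: H <- S·V no longer applies, and H = 3.
V = -S + 2  [with S=-1]  = 3
R = |V - H|  [with V=3, H=3]  = 0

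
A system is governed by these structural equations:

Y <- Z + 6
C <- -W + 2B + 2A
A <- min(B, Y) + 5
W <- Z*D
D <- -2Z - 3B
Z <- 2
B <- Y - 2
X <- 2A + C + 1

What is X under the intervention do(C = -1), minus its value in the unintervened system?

-79

do(C=-1) replaces the equation C <- -W + 2B + 2A with the constant C = -1.
Y = Z + 6  [with Z=2]  = 8
B = Y - 2  [with Y=8]  = 6
A = min(B, Y) + 5  [with B=6, Y=8]  = 11
X = 2A + C + 1  [with A=11, C=-1]  = 22
Without intervention: Y = Z + 6  [with Z=2]  = 8; B = Y - 2  [with Y=8]  = 6; D = -2Z - 3B  [with Z=2, B=6]  = -22; A = min(B, Y) + 5  [with B=6, Y=8]  = 11; W = Z*D  [with Z=2, D=-22]  = -44; C = -W + 2B + 2A  [with W=-44, B=6, A=11]  = 78; X = 2A + C + 1  [with A=11, C=78]  = 101.
Change = 22 − 101 = -79.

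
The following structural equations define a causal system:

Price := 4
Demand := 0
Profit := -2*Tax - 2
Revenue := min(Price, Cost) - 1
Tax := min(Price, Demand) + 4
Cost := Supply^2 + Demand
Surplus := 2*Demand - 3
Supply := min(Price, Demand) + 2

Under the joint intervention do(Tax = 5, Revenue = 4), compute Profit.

-12

Setting Tax = 5, Revenue = 4 by intervention discards those variables' equations.
Profit = -2*Tax - 2  [with Tax=5]  = -12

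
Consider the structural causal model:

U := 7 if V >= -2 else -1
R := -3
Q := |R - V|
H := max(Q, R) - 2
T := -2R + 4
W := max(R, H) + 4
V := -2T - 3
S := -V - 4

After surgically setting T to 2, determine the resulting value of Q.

4

Under do(T=2), the mechanism T := -2R + 4 is discarded; T is fixed at 2.
V = -2T - 3  [with T=2]  = -7
Q = |R - V|  [with R=-3, V=-7]  = 4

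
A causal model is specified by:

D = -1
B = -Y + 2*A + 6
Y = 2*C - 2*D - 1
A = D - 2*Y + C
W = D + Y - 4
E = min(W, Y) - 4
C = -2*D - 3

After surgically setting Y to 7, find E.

-2

The intervention breaks the incoming arrows to Y: Y = 2*C - 2*D - 1 no longer applies, and Y = 7.
W = D + Y - 4  [with D=-1, Y=7]  = 2
E = min(W, Y) - 4  [with W=2, Y=7]  = -2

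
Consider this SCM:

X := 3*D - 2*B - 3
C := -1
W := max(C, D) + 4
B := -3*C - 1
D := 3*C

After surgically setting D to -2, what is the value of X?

The intervention breaks the incoming arrows to D: D := 3*C no longer applies, and D = -2.
B = -3*C - 1  [with C=-1]  = 2
X = 3*D - 2*B - 3  [with D=-2, B=2]  = -13

-13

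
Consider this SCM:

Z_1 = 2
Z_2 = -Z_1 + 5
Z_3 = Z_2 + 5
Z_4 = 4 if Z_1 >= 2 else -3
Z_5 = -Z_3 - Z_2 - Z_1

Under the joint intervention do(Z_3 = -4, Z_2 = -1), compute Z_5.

Setting Z_3 = -4, Z_2 = -1 by intervention discards those variables' equations.
Z_5 = -Z_3 - Z_2 - Z_1  [with Z_3=-4, Z_2=-1, Z_1=2]  = 3

3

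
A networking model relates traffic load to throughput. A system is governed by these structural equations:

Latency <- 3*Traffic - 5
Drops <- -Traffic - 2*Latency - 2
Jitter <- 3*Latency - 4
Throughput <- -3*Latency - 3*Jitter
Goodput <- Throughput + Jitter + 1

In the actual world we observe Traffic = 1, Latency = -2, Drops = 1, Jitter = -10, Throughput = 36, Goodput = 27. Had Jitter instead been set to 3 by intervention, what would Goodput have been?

Under do(Jitter=3), the mechanism Jitter <- 3*Latency - 4 is discarded; Jitter is fixed at 3.
Latency = 3*Traffic - 5  [with Traffic=1]  = -2
Throughput = -3*Latency - 3*Jitter  [with Latency=-2, Jitter=3]  = -3
Goodput = Throughput + Jitter + 1  [with Throughput=-3, Jitter=3]  = 1

1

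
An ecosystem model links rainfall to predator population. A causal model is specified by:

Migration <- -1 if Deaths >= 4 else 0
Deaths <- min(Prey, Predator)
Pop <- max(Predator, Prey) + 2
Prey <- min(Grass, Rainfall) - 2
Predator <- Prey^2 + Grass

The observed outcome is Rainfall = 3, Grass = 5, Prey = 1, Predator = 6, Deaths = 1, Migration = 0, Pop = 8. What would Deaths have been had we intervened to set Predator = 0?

0

Intervening sets Predator = 0 and removes its equation (Predator <- Prey^2 + Grass).
Prey = min(Grass, Rainfall) - 2  [with Grass=5, Rainfall=3]  = 1
Deaths = min(Prey, Predator)  [with Prey=1, Predator=0]  = 0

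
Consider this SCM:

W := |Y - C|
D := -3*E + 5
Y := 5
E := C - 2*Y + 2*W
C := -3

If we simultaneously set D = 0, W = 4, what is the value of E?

-5

Under do(D = 0, W = 4), each intervened variable's structural equation is replaced by its fixed value.
E = C - 2*Y + 2*W  [with C=-3, Y=5, W=4]  = -5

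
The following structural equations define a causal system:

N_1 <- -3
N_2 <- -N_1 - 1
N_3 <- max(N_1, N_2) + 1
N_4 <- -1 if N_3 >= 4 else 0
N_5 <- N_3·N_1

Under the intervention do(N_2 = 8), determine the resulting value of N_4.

-1

Under do(N_2=8), the mechanism N_2 <- -N_1 - 1 is discarded; N_2 is fixed at 8.
N_3 = max(N_1, N_2) + 1  [with N_1=-3, N_2=8]  = 9
N_4 = -1 if N_3 >= 4 else 0  [with N_3=9]  = -1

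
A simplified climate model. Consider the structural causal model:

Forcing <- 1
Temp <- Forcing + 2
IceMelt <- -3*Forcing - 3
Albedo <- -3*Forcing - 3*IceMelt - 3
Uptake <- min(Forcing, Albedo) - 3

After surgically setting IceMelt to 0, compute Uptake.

-9

do(IceMelt=0) replaces the equation IceMelt <- -3*Forcing - 3 with the constant IceMelt = 0.
Albedo = -3*Forcing - 3*IceMelt - 3  [with Forcing=1, IceMelt=0]  = -6
Uptake = min(Forcing, Albedo) - 3  [with Forcing=1, Albedo=-6]  = -9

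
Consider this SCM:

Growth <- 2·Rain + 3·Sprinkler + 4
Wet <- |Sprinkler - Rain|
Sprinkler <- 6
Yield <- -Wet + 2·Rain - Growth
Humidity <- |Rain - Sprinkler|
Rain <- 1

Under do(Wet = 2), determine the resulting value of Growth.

The intervention breaks the incoming arrows to Wet: Wet <- |Sprinkler - Rain| no longer applies, and Wet = 2.
Growth is not downstream of the intervention, so its value is determined by the original equations.
Growth = 2·Rain + 3·Sprinkler + 4  [with Rain=1, Sprinkler=6]  = 24

24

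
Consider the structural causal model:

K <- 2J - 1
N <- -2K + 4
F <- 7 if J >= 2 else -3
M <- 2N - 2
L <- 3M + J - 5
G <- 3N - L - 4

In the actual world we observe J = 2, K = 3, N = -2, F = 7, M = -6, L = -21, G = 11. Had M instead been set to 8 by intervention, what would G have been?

-31

Under do(M=8), the mechanism M <- 2N - 2 is discarded; M is fixed at 8.
K = 2J - 1  [with J=2]  = 3
N = -2K + 4  [with K=3]  = -2
L = 3M + J - 5  [with M=8, J=2]  = 21
G = 3N - L - 4  [with N=-2, L=21]  = -31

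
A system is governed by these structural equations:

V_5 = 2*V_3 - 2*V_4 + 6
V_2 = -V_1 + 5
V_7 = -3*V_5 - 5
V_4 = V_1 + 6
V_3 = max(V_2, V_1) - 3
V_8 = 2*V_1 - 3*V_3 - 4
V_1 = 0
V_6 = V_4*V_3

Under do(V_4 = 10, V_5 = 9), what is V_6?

The joint intervention fixes V_4 = 10, V_5 = 9, removing each variable's own equation.
V_2 = -V_1 + 5  [with V_1=0]  = 5
V_3 = max(V_2, V_1) - 3  [with V_2=5, V_1=0]  = 2
V_6 = V_4*V_3  [with V_4=10, V_3=2]  = 20

20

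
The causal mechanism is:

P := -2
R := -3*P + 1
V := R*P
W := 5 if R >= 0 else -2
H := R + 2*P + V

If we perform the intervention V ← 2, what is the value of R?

Under do(V=2), the mechanism V := R*P is discarded; V is fixed at 2.
Since R is not a descendant of the intervened variable, it is unaffected.
R = -3*P + 1  [with P=-2]  = 7

7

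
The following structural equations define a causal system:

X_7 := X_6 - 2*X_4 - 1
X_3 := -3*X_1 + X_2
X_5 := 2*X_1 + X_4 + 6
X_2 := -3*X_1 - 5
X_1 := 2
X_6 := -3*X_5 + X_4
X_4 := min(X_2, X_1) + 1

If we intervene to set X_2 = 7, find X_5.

13

do(X_2=7) replaces the equation X_2 := -3*X_1 - 5 with the constant X_2 = 7.
X_4 = min(X_2, X_1) + 1  [with X_2=7, X_1=2]  = 3
X_5 = 2*X_1 + X_4 + 6  [with X_1=2, X_4=3]  = 13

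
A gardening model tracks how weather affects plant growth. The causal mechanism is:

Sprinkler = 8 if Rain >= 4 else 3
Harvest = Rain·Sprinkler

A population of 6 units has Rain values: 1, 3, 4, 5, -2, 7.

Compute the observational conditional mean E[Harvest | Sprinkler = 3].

2

E[Harvest|Sprinkler=3] averages over only the 3 units with Sprinkler=3 (Rain = 1, 3, -2): Harvest = 3, 9, -6, mean 2.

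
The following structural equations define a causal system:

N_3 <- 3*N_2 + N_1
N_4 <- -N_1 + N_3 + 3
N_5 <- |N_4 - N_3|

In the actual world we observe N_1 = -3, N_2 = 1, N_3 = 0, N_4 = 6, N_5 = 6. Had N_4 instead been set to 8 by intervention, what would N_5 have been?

8

Intervening sets N_4 = 8 and removes its equation (N_4 <- -N_1 + N_3 + 3).
N_3 = 3*N_2 + N_1  [with N_2=1, N_1=-3]  = 0
N_5 = |N_4 - N_3|  [with N_4=8, N_3=0]  = 8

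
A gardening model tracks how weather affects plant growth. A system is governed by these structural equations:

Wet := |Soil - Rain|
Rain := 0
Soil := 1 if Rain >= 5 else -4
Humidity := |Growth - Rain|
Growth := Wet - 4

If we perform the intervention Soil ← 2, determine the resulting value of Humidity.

2

do(Soil=2) replaces the equation Soil := 1 if Rain >= 5 else -4 with the constant Soil = 2.
Wet = |Soil - Rain|  [with Soil=2, Rain=0]  = 2
Growth = Wet - 4  [with Wet=2]  = -2
Humidity = |Growth - Rain|  [with Growth=-2, Rain=0]  = 2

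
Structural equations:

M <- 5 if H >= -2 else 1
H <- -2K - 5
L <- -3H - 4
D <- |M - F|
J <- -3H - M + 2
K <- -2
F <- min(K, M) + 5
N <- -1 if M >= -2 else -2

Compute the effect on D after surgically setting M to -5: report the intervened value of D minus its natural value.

3

The intervention breaks the incoming arrows to M: M <- 5 if H >= -2 else 1 no longer applies, and M = -5.
F = min(K, M) + 5  [with K=-2, M=-5]  = 0
D = |M - F|  [with M=-5, F=0]  = 5
Without intervention: H = -2K - 5  [with K=-2]  = -1; M = 5 if H >= -2 else 1  [with H=-1]  = 5; F = min(K, M) + 5  [with K=-2, M=5]  = 3; D = |M - F|  [with M=5, F=3]  = 2.
Change = 5 − 2 = 3.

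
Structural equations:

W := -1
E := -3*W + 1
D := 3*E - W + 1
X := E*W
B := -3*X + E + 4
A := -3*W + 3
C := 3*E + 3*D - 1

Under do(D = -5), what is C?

The intervention breaks the incoming arrows to D: D := 3*E - W + 1 no longer applies, and D = -5.
E = -3*W + 1  [with W=-1]  = 4
C = 3*E + 3*D - 1  [with E=4, D=-5]  = -4

-4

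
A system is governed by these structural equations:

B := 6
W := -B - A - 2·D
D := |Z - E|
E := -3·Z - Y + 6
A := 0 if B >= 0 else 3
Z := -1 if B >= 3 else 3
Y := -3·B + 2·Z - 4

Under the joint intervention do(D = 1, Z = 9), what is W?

-8

Setting D = 1, Z = 9 by intervention discards those variables' equations.
A = 0 if B >= 0 else 3  [with B=6]  = 0
W = -B - A - 2·D  [with B=6, A=0, D=1]  = -8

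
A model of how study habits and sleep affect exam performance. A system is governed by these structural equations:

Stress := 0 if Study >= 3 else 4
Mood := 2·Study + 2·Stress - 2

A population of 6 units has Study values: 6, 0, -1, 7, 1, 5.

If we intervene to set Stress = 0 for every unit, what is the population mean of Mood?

4

Every unit gets Stress=0 under the intervention. Mood values become 10, -2, -4, 12, 0, 8; E[Mood|do(Stress=0)] = 4.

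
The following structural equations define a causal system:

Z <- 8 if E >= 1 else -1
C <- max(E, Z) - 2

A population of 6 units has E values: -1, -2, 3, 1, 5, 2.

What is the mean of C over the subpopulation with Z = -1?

Observing Z=-1 restricts to units where Z's equation naturally yields -1: E ∈ {-1, -2}. In that subpopulation C = -3, -3, mean -3.

-3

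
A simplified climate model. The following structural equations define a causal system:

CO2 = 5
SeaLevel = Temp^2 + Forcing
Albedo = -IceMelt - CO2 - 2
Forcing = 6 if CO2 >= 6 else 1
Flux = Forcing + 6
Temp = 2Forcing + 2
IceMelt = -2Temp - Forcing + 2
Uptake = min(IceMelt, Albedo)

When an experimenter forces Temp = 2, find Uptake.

The intervention breaks the incoming arrows to Temp: Temp = 2Forcing + 2 no longer applies, and Temp = 2.
Forcing = 6 if CO2 >= 6 else 1  [with CO2=5]  = 1
IceMelt = -2Temp - Forcing + 2  [with Temp=2, Forcing=1]  = -3
Albedo = -IceMelt - CO2 - 2  [with IceMelt=-3, CO2=5]  = -4
Uptake = min(IceMelt, Albedo)  [with IceMelt=-3, Albedo=-4]  = -4

-4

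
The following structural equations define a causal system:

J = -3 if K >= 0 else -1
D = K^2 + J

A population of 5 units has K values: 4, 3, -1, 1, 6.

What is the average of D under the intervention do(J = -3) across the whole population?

Under do(J=-3), J's equation is replaced by J=-3 for every unit. Per-unit D: 13, 6, -2, -2, 33. Mean = 9.6.

9.6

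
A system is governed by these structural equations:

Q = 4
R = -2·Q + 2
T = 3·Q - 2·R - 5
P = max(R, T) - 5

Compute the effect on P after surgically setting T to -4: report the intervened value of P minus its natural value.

-23

The intervention breaks the incoming arrows to T: T = 3·Q - 2·R - 5 no longer applies, and T = -4.
R = -2·Q + 2  [with Q=4]  = -6
P = max(R, T) - 5  [with R=-6, T=-4]  = -9
Without intervention: R = -2·Q + 2  [with Q=4]  = -6; T = 3·Q - 2·R - 5  [with Q=4, R=-6]  = 19; P = max(R, T) - 5  [with R=-6, T=19]  = 14.
Change = -9 − 14 = -23.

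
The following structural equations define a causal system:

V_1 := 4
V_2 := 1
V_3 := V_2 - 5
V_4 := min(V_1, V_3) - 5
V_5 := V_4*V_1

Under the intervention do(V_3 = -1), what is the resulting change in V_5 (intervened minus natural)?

do(V_3=-1) replaces the equation V_3 := V_2 - 5 with the constant V_3 = -1.
V_4 = min(V_1, V_3) - 5  [with V_1=4, V_3=-1]  = -6
V_5 = V_4*V_1  [with V_4=-6, V_1=4]  = -24
Without intervention: V_3 = V_2 - 5  [with V_2=1]  = -4; V_4 = min(V_1, V_3) - 5  [with V_1=4, V_3=-4]  = -9; V_5 = V_4*V_1  [with V_4=-9, V_1=4]  = -36.
Change = -24 − (-36) = 12.

12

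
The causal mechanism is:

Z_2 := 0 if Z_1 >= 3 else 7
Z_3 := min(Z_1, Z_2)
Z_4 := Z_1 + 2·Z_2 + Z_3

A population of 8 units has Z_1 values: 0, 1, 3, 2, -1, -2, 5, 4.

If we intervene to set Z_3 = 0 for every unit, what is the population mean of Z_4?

Every unit gets Z_3=0 under the intervention. Z_4 values become 14, 15, 3, 16, 13, 12, 5, 4; E[Z_4|do(Z_3=0)] = 10.25.

10.25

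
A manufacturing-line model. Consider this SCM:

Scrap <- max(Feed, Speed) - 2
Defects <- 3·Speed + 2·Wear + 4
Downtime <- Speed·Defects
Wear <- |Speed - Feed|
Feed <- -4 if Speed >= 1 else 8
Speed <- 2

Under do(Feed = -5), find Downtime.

48

Under do(Feed=-5), the mechanism Feed <- -4 if Speed >= 1 else 8 is discarded; Feed is fixed at -5.
Wear = |Speed - Feed|  [with Speed=2, Feed=-5]  = 7
Defects = 3·Speed + 2·Wear + 4  [with Speed=2, Wear=7]  = 24
Downtime = Speed·Defects  [with Speed=2, Defects=24]  = 48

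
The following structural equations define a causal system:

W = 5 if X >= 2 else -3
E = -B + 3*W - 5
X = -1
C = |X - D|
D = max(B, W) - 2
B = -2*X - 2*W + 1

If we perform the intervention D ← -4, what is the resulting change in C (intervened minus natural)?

-5

Under do(D=-4), the mechanism D = max(B, W) - 2 is discarded; D is fixed at -4.
C = |X - D|  [with X=-1, D=-4]  = 3
Without intervention: W = 5 if X >= 2 else -3  [with X=-1]  = -3; B = -2*X - 2*W + 1  [with X=-1, W=-3]  = 9; D = max(B, W) - 2  [with B=9, W=-3]  = 7; C = |X - D|  [with X=-1, D=7]  = 8.
Change = 3 − 8 = -5.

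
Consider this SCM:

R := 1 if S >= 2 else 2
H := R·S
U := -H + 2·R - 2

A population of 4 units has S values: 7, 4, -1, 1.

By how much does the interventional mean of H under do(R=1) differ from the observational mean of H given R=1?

do(R=1) breaks R's dependence on S. With R=1 fixed, H across the units is 7, 4, -1, 1, mean 2.75.
E[H|R=1] averages over only the 2 units with R=1 (S = 7, 4): H = 7, 4, mean 5.5.
Difference = 2.75 − 5.5 = -2.75.

-2.75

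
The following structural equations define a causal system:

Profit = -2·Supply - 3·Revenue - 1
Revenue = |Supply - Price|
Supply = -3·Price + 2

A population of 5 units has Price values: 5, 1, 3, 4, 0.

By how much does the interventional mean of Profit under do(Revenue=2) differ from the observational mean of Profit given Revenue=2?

Under do(Revenue=2), Revenue's equation is replaced by Revenue=2 for every unit. Per-unit Profit: 19, -5, 7, 13, -11. Mean = 4.6.
Conditioning on Revenue=2 selects the 2 unit(s) with Price ∈ {1, 0}. Their Profit values: -5, -11. Mean = -8.
Difference = 4.6 − (-8) = 12.6.

12.6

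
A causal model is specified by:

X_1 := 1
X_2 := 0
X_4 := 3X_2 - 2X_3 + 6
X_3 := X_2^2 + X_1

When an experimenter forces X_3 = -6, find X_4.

The intervention breaks the incoming arrows to X_3: X_3 := X_2^2 + X_1 no longer applies, and X_3 = -6.
X_4 = 3X_2 - 2X_3 + 6  [with X_2=0, X_3=-6]  = 18

18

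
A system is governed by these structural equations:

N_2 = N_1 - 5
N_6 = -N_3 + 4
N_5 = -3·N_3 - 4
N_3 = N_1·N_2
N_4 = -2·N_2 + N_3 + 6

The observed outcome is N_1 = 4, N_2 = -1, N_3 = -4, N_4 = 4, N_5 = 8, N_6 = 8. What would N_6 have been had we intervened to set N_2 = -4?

Under do(N_2=-4), the mechanism N_2 = N_1 - 5 is discarded; N_2 is fixed at -4.
N_3 = N_1·N_2  [with N_1=4, N_2=-4]  = -16
N_6 = -N_3 + 4  [with N_3=-16]  = 20

20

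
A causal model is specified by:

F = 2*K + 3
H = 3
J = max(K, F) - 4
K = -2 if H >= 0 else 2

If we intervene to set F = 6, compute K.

Under do(F=6), the mechanism F = 2*K + 3 is discarded; F is fixed at 6.
Since K is not a descendant of the intervened variable, it is unaffected.
K = -2 if H >= 0 else 2  [with H=3]  = -2

-2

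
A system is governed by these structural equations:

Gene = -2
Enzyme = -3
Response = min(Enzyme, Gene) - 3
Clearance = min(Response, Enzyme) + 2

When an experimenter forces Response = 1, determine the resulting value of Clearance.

-1

The intervention breaks the incoming arrows to Response: Response = min(Enzyme, Gene) - 3 no longer applies, and Response = 1.
Clearance = min(Response, Enzyme) + 2  [with Response=1, Enzyme=-3]  = -1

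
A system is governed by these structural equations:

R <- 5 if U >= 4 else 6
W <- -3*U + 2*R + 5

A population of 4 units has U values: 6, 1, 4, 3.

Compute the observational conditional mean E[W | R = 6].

11

Observing R=6 restricts to units where R's equation naturally yields 6: U ∈ {1, 3}. In that subpopulation W = 14, 8, mean 11.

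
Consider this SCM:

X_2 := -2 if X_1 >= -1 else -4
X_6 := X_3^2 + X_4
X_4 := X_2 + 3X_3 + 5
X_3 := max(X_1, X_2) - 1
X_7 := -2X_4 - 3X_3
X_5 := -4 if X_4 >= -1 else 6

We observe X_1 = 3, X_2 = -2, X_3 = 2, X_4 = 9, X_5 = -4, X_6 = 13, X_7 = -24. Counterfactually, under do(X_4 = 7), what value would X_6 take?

11

Under do(X_4=7), the mechanism X_4 := X_2 + 3X_3 + 5 is discarded; X_4 is fixed at 7.
X_2 = -2 if X_1 >= -1 else -4  [with X_1=3]  = -2
X_3 = max(X_1, X_2) - 1  [with X_1=3, X_2=-2]  = 2
X_6 = X_3^2 + X_4  [with X_3=2, X_4=7]  = 11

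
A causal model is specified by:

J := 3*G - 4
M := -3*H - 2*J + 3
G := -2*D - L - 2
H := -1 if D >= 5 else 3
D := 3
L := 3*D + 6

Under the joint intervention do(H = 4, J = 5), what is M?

Setting H = 4, J = 5 by intervention discards those variables' equations.
M = -3*H - 2*J + 3  [with H=4, J=5]  = -19

-19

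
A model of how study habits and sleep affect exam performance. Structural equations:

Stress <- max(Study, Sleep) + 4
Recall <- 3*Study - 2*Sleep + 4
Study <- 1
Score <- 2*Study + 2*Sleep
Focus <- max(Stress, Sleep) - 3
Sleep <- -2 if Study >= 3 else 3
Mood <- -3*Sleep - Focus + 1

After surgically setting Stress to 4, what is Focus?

The intervention breaks the incoming arrows to Stress: Stress <- max(Study, Sleep) + 4 no longer applies, and Stress = 4.
Sleep = -2 if Study >= 3 else 3  [with Study=1]  = 3
Focus = max(Stress, Sleep) - 3  [with Stress=4, Sleep=3]  = 1

1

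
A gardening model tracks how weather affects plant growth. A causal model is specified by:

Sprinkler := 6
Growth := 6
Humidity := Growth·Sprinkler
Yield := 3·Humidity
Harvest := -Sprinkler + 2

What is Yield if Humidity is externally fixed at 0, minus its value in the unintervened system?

The intervention breaks the incoming arrows to Humidity: Humidity := Growth·Sprinkler no longer applies, and Humidity = 0.
Yield = 3·Humidity  [with Humidity=0]  = 0
Without intervention: Humidity = Growth·Sprinkler  [with Growth=6, Sprinkler=6]  = 36; Yield = 3·Humidity  [with Humidity=36]  = 108.
Change = 0 − 108 = -108.

-108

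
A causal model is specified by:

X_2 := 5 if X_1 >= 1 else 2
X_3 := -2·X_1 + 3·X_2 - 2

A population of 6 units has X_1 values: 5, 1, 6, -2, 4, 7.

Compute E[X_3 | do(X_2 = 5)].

6

Under do(X_2=5), X_2's equation is replaced by X_2=5 for every unit. Per-unit X_3: 3, 11, 1, 17, 5, -1. Mean = 6.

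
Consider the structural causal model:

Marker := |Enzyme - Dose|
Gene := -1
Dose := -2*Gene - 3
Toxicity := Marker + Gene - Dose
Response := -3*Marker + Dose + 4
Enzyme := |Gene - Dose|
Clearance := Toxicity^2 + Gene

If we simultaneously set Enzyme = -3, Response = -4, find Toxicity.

Setting Enzyme = -3, Response = -4 by intervention discards those variables' equations.
Dose = -2*Gene - 3  [with Gene=-1]  = -1
Marker = |Enzyme - Dose|  [with Enzyme=-3, Dose=-1]  = 2
Toxicity = Marker + Gene - Dose  [with Marker=2, Gene=-1, Dose=-1]  = 2

2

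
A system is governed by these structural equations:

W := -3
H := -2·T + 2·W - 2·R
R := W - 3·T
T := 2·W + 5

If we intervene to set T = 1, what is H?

4

Under do(T=1), the mechanism T := 2·W + 5 is discarded; T is fixed at 1.
R = W - 3·T  [with W=-3, T=1]  = -6
H = -2·T + 2·W - 2·R  [with T=1, W=-3, R=-6]  = 4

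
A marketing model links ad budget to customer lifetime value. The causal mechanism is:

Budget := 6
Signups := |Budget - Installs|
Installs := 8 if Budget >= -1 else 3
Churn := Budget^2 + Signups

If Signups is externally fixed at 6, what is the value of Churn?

The intervention breaks the incoming arrows to Signups: Signups := |Budget - Installs| no longer applies, and Signups = 6.
Churn = Budget^2 + Signups  [with Budget=6, Signups=6]  = 42

42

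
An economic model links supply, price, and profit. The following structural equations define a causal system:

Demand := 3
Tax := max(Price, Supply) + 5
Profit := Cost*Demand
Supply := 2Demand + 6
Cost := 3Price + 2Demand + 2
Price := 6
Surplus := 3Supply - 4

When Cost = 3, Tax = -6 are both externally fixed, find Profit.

The joint intervention fixes Cost = 3, Tax = -6, removing each variable's own equation.
Profit = Cost*Demand  [with Cost=3, Demand=3]  = 9

9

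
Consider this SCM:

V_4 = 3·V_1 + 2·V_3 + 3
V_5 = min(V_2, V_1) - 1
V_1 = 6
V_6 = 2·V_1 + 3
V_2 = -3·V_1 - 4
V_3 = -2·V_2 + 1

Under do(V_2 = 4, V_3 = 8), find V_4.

37

Setting V_2 = 4, V_3 = 8 by intervention discards those variables' equations.
V_4 = 3·V_1 + 2·V_3 + 3  [with V_1=6, V_3=8]  = 37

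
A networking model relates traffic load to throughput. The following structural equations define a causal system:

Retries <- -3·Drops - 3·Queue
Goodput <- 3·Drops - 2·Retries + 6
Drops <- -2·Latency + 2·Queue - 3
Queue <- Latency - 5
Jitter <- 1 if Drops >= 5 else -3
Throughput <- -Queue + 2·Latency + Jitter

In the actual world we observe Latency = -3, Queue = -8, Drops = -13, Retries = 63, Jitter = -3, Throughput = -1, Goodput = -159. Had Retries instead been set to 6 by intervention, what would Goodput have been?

-45

The intervention breaks the incoming arrows to Retries: Retries <- -3·Drops - 3·Queue no longer applies, and Retries = 6.
Queue = Latency - 5  [with Latency=-3]  = -8
Drops = -2·Latency + 2·Queue - 3  [with Latency=-3, Queue=-8]  = -13
Goodput = 3·Drops - 2·Retries + 6  [with Drops=-13, Retries=6]  = -45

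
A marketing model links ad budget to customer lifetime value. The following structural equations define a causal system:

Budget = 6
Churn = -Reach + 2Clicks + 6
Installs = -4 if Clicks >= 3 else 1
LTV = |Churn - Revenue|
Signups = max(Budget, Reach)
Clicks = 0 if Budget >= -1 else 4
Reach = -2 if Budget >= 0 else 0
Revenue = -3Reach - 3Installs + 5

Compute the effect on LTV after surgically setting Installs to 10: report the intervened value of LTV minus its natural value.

do(Installs=10) replaces the equation Installs = -4 if Clicks >= 3 else 1 with the constant Installs = 10.
Reach = -2 if Budget >= 0 else 0  [with Budget=6]  = -2
Clicks = 0 if Budget >= -1 else 4  [with Budget=6]  = 0
Churn = -Reach + 2Clicks + 6  [with Reach=-2, Clicks=0]  = 8
Revenue = -3Reach - 3Installs + 5  [with Reach=-2, Installs=10]  = -19
LTV = |Churn - Revenue|  [with Churn=8, Revenue=-19]  = 27
Without intervention: Reach = -2 if Budget >= 0 else 0  [with Budget=6]  = -2; Clicks = 0 if Budget >= -1 else 4  [with Budget=6]  = 0; Installs = -4 if Clicks >= 3 else 1  [with Clicks=0]  = 1; Churn = -Reach + 2Clicks + 6  [with Reach=-2, Clicks=0]  = 8; Revenue = -3Reach - 3Installs + 5  [with Reach=-2, Installs=1]  = 8; LTV = |Churn - Revenue|  [with Churn=8, Revenue=8]  = 0.
Change = 27 − 0 = 27.

27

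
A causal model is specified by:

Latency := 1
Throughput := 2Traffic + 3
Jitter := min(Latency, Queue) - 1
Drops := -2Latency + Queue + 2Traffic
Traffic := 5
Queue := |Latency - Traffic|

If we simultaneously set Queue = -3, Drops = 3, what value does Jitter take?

Setting Queue = -3, Drops = 3 by intervention discards those variables' equations.
Jitter = min(Latency, Queue) - 1  [with Latency=1, Queue=-3]  = -4

-4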